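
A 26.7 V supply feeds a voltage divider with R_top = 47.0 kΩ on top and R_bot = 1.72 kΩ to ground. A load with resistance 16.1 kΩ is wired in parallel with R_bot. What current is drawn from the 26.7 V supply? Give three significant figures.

I ≈ 0.550 mA

R_bot‖R_L = 1.554 kΩ, so the source sees R_top + R_bot‖R_L = 48.55 kΩ.
I = 26.7 V / 48.55 kΩ = 0.550 mA.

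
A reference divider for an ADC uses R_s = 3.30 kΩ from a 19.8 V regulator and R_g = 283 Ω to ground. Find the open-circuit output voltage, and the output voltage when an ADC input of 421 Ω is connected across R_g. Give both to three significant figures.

Open-circuit: V = 19.8 × 283/(3300 + 283) = 1.56 V.
With the load, R_g becomes R_g‖R_L = 169.2 Ω, so V = 19.8 × 169.2/3469 = 0.966 V.

Unloaded: 1.56 V; loaded: 0.966 V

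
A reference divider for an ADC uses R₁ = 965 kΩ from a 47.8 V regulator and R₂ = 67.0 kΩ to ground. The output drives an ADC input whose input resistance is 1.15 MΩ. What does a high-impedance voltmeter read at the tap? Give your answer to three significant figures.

V_out ≈ 2.94 V

The load sits in parallel with R₂: R₂‖R_L = (67.0 × 1150) / (67.0 + 1150) = 63.31 kΩ.
V_out = 47.8 × 63.31 / (965 + 63.31) = 47.8 × 63.31/1028 = 2.94 V.
(Unloaded it would have been 3.10 V.)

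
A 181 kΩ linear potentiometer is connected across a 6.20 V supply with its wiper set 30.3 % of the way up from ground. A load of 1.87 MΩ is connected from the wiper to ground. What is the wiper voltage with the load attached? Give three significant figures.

The wiper splits the pot into (1−α)R = 126.2 kΩ above and αR = 54.84 kΩ below.
Lower section ‖ load = 53.28 kΩ.
V_wiper = 6.20 × 53.28/(126.2 + 53.28) = 1.84 V.

V ≈ 1.84 V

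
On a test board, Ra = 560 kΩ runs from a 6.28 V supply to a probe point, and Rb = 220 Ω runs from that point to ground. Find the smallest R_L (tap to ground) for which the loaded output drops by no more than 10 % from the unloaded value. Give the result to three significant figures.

Output resistance R_th = Ra‖Rb = (560000 × 220)/560200 = 219.9 Ω.
The fractional drop is R_th/(R_th + R_L); requiring this ≤ 0.100 gives R_L ≥ R_th(1/0.100 − 1) = 219.9 × 9.000 = 1.98 kΩ.

R_L(min) ≈ 1.98 kΩ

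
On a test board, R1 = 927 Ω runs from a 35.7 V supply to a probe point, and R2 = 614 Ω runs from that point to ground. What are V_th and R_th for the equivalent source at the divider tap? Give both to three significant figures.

V_th is the open-circuit tap voltage: 35.7 × 614/(927 + 614) = 14.2 V.
With the supply zeroed, R1 and R2 appear in parallel from the tap: R_th = R1‖R2 = (927 × 614)/1541 = 369 Ω.

V_th = 14.2 V, R_th = 369 Ω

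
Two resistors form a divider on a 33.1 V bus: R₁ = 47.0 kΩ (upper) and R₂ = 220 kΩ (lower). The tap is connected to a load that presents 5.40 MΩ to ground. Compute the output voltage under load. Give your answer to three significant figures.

The load sits in parallel with R₂: R₂‖R_L = (220 × 5400) / (220 + 5400) = 211.4 kΩ.
V_out = 33.1 × 211.4 / (47.0 + 211.4) = 33.1 × 211.4/258.4 = 27.1 V.

V_out ≈ 27.1 V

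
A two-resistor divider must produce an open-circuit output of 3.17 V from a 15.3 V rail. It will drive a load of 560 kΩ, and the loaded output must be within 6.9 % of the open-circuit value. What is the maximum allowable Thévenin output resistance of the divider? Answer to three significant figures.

R_th ≤ 41.5 kΩ

Loading drop = R_th/(R_th + R_L) ≤ 0.0690, so R_th ≤ R_L · ε/(1−ε) = 560 kΩ × 0.0690/0.9310 = 41.5 kΩ.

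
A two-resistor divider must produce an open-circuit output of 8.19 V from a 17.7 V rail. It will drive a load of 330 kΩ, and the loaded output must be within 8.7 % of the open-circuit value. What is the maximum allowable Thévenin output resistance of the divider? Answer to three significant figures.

R_th ≤ 31.4 kΩ

Loading drop = R_th/(R_th + R_L) ≤ 0.0870, so R_th ≤ R_L · ε/(1−ε) = 330 kΩ × 0.0870/0.9130 = 31.4 kΩ.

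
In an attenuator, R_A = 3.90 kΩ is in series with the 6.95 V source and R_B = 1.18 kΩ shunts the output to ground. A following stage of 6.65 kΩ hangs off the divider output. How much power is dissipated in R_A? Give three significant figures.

P ≈ 7.84 mW

Total resistance from the source is R_A + (R_B‖R_L) = 4.902 kΩ, so I = 6.95/4.902 kΩ = 1.418 mA.
P = I²·R_A = (1.418 mA)² × 3.90 kΩ = 7.84 mW.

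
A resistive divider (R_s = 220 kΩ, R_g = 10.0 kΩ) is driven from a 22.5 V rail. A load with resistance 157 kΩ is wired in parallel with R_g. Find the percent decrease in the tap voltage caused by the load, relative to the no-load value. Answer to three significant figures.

5.74 %

The divider's output (Thévenin) resistance is R_s‖R_g = 9.565 kΩ.
Fractional drop under load = R_th/(R_th + R_L) = 9.565 / (9.565 + 157) = 0.05743.
So the output falls by 5.74 %.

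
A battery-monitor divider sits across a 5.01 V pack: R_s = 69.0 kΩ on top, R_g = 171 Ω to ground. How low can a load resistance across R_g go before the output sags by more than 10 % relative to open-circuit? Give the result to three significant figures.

R_L(min) ≈ 1.54 kΩ

Output resistance R_th = R_s‖R_g = (69000 × 171)/69170 = 170.6 Ω.
The fractional drop is R_th/(R_th + R_L); requiring this ≤ 0.100 gives R_L ≥ R_th(1/0.100 − 1) = 170.6 × 9.000 = 1.54 kΩ.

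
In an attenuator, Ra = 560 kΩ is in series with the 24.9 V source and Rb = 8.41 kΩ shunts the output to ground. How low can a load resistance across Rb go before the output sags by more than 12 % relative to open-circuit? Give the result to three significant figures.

R_L(min) ≈ 60.8 kΩ

Output resistance R_th = Ra‖Rb = (560 × 8.41)/568.4 = 8.286 kΩ.
The fractional drop is R_th/(R_th + R_L); requiring this ≤ 0.120 gives R_L ≥ R_th(1/0.120 − 1) = 8.286 × 7.333 = 60.8 kΩ.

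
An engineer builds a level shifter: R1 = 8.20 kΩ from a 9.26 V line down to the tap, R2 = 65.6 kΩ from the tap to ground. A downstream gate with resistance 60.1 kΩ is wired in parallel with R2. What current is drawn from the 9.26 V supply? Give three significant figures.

R2‖R_L = 31.36 kΩ, so the source sees R1 + R2‖R_L = 39.56 kΩ.
I = 9.26 V / 39.56 kΩ = 0.234 mA.

I ≈ 0.234 mA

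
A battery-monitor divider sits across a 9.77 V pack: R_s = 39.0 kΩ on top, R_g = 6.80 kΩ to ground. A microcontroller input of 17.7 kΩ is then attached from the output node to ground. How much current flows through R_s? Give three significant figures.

R_g‖R_L = 4.913 kΩ, so the source sees R_s + R_g‖R_L = 43.91 kΩ.
I = 9.77 V / 43.91 kΩ = 0.222 mA.

I ≈ 0.222 mA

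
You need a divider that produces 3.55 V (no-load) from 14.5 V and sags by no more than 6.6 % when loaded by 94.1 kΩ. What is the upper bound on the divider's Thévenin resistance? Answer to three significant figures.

Loading drop = R_th/(R_th + R_L) ≤ 0.0660, so R_th ≤ R_L · ε/(1−ε) = 94.1 kΩ × 0.0660/0.9340 = 6.65 kΩ.

R_th ≤ 6.65 kΩ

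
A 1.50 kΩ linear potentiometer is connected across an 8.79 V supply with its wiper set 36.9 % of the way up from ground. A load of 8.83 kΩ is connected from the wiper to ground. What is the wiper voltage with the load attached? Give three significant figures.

V ≈ 3.12 V

The wiper splits the pot into (1−α)R = 946.5 Ω above and αR = 553.5 Ω below.
Lower section ‖ load = 520.9 Ω.
V_wiper = 8.79 × 520.9/(946.5 + 520.9) = 3.12 V.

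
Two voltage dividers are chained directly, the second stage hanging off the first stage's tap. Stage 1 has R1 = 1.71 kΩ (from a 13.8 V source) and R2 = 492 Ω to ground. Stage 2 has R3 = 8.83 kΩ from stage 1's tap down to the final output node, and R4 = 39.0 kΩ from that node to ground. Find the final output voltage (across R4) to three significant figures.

Stage 2 presents R3+R4 = 47830 Ω as a load on stage 1's tap.
Stage 1's lower leg becomes R2‖(R3+R4) = 487.0 Ω, so V_mid = 13.8 × 487.0/2197 = 3.059 V.
Stage 2 is itself unloaded: V_out = V_mid × R4/(R3+R4) = 3.059 × 39000/47830 = 2.49 V.

V_out ≈ 2.49 V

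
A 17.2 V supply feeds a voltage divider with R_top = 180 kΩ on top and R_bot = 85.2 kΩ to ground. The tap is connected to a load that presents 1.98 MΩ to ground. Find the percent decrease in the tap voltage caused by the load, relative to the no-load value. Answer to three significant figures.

2.84 %

The divider's output (Thévenin) resistance is R_top‖R_bot = 57.83 kΩ.
Fractional drop under load = R_th/(R_th + R_L) = 57.83 / (57.83 + 1980) = 0.02838.
So the output falls by 2.84 %.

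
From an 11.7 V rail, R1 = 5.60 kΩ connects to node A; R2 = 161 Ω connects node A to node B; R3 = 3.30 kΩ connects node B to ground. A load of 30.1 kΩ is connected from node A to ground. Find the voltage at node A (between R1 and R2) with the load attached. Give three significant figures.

Below node A the series string R2+R3 = 3461 Ω sits in parallel with the 30100 Ω load: 3104 Ω.
V_A = 11.7 × 3104/(5600 + 3104) = 4.17 V.

V ≈ 4.17 V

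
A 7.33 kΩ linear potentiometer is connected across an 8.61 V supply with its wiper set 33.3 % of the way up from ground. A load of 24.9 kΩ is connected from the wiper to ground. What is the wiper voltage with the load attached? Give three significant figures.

V ≈ 2.69 V

The wiper splits the pot into (1−α)R = 4.889 kΩ above and αR = 2.441 kΩ below.
Lower section ‖ load = 2.223 kΩ.
V_wiper = 8.61 × 2.223/(4.889 + 2.223) = 2.69 V.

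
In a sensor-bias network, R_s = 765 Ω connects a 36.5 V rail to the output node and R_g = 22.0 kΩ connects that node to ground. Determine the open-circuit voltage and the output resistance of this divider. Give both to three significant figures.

V_th is the open-circuit tap voltage: 36.5 × 22000/(765 + 22000) = 35.3 V.
With the supply zeroed, R_s and R_g appear in parallel from the tap: R_th = R_s‖R_g = (765 × 22000)/22760 = 739 Ω.

V_th = 35.3 V, R_th = 739 Ω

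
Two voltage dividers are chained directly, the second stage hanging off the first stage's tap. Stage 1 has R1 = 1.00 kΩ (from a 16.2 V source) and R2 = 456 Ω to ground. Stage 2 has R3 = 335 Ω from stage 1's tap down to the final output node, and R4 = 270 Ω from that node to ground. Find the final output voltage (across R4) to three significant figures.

Stage 2 presents R3+R4 = 605.0 Ω as a load on stage 1's tap.
Stage 1's lower leg becomes R2‖(R3+R4) = 260.0 Ω, so V_mid = 16.2 × 260.0/1260 = 3.343 V.
Stage 2 is itself unloaded: V_out = V_mid × R4/(R3+R4) = 3.343 × 270/605.0 = 1.49 V.

V_out ≈ 1.49 V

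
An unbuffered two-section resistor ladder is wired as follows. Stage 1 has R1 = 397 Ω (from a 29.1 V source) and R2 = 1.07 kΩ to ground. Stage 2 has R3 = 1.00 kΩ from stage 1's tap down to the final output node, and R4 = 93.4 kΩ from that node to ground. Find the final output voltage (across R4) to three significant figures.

V_out ≈ 20.9 V

Stage 2 presents R3+R4 = 94400 Ω as a load on stage 1's tap.
Stage 1's lower leg becomes R2‖(R3+R4) = 1058 Ω, so V_mid = 29.1 × 1058/1455 = 21.16 V.
Stage 2 is itself unloaded: V_out = V_mid × R4/(R3+R4) = 21.16 × 93400/94400 = 20.9 V.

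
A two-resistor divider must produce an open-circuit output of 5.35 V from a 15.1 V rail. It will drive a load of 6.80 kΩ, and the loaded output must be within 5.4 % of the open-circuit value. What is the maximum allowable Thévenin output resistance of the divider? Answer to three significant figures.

Loading drop = R_th/(R_th + R_L) ≤ 0.0540, so R_th ≤ R_L · ε/(1−ε) = 6.80 kΩ × 0.0540/0.9460 = 388 Ω.
(Any R1, R2 with R2/(R1+R2) = 0.354 and R1‖R2 ≤ 388 Ω will meet the spec.)

R_th ≤ 388 Ω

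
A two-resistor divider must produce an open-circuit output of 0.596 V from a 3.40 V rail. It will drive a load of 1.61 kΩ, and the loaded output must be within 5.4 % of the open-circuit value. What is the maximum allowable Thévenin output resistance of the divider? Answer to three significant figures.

R_th ≤ 91.9 Ω

Loading drop = R_th/(R_th + R_L) ≤ 0.0540, so R_th ≤ R_L · ε/(1−ε) = 1.61 kΩ × 0.0540/0.9460 = 91.9 Ω.
(Any R1, R2 with R2/(R1+R2) = 0.175 and R1‖R2 ≤ 91.9 Ω will meet the spec.)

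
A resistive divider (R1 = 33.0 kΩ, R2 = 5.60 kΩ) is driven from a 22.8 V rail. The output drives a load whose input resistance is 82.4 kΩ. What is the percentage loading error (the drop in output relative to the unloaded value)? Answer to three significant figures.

The divider's output (Thévenin) resistance is R1‖R2 = 4.788 kΩ.
Fractional drop under load = R_th/(R_th + R_L) = 4.788 / (4.788 + 82.4) = 0.05491.
So the output falls by 5.49 %.

5.49 %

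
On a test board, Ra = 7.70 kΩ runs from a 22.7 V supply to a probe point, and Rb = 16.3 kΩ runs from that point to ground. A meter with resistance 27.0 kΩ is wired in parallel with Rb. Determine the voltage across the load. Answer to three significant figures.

V_out ≈ 12.9 V

The load sits in parallel with Rb: Rb‖R_L = (16.3 × 27.0) / (16.3 + 27.0) = 10.16 kΩ.
V_out = 22.7 × 10.16 / (7.70 + 10.16) = 22.7 × 10.16/17.86 = 12.9 V.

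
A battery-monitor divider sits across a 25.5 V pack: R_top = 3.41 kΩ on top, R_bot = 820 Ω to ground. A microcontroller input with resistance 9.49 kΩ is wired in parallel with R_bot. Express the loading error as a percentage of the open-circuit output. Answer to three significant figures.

6.51 %

The divider's output (Thévenin) resistance is R_top‖R_bot = 661.0 Ω.
Fractional drop under load = R_th/(R_th + R_L) = 661.0 / (661.0 + 9490) = 0.06512.
So the output falls by 6.51 %.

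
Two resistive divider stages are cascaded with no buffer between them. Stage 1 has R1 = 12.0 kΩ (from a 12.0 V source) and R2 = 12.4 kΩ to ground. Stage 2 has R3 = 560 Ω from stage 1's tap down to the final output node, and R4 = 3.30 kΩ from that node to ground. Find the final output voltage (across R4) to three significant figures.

V_out ≈ 2.02 V

Stage 2 presents R3+R4 = 3860 Ω as a load on stage 1's tap.
Stage 1's lower leg becomes R2‖(R3+R4) = 2944 Ω, so V_mid = 12.0 × 2944/14940 = 2.364 V.
Stage 2 is itself unloaded: V_out = V_mid × R4/(R3+R4) = 2.364 × 3300/3860 = 2.02 V.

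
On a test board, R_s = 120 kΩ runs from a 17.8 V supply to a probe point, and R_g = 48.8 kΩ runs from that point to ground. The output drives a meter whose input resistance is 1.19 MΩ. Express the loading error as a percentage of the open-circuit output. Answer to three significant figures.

The divider's output (Thévenin) resistance is R_s‖R_g = 34.69 kΩ.
Fractional drop under load = R_th/(R_th + R_L) = 34.69 / (34.69 + 1190) = 0.02833.
So the output falls by 2.83 %.

2.83 %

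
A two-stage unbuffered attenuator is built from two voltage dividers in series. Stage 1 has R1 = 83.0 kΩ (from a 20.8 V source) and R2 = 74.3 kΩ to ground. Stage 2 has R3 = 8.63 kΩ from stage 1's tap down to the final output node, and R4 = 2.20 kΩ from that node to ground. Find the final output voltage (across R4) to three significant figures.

V_out ≈ 0.432 V

Stage 2 presents R3+R4 = 10.83 kΩ as a load on stage 1's tap.
Stage 1's lower leg becomes R2‖(R3+R4) = 9.452 kΩ, so V_mid = 20.8 × 9.452/92.45 = 2.127 V.
Stage 2 is itself unloaded: V_out = V_mid × R4/(R3+R4) = 2.127 × 2.20/10.83 = 0.432 V.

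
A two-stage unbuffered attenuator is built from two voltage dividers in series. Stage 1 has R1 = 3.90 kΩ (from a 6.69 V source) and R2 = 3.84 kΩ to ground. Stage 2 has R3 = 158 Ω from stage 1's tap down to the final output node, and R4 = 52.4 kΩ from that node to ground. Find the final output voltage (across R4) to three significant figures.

Stage 2 presents R3+R4 = 52560 Ω as a load on stage 1's tap.
Stage 1's lower leg becomes R2‖(R3+R4) = 3579 Ω, so V_mid = 6.69 × 3579/7479 = 3.201 V.
Stage 2 is itself unloaded: V_out = V_mid × R4/(R3+R4) = 3.201 × 52400/52560 = 3.19 V.

V_out ≈ 3.19 V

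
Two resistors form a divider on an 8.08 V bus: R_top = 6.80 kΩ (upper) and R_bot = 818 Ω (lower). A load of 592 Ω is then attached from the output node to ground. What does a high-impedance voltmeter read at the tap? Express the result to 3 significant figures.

V_out ≈ 0.388 V

The load sits in parallel with R_bot: R_bot‖R_L = (818 × 592) / (818 + 592) = 343.4 Ω.
V_out = 8.08 × 343.4 / (6800 + 343.4) = 8.08 × 343.4/7143 = 0.388 V.
(Unloaded it would have been 0.868 V.)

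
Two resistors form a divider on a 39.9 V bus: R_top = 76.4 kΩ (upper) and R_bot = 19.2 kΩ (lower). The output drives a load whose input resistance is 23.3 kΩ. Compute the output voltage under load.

The load sits in parallel with R_bot: R_bot‖R_L = (19.2 × 23.3) / (19.2 + 23.3) = 10.53 kΩ.
V_out = 39.9 × 10.53 / (76.4 + 10.53) = 39.9 × 10.53/86.93 = 4.83 V.

V_out ≈ 4.83 V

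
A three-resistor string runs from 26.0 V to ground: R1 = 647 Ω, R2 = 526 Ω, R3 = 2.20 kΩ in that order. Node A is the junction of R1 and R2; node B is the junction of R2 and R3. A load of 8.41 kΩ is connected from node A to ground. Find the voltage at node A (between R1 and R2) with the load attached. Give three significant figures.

Below node A the series string R2+R3 = 2726 Ω sits in parallel with the 8410 Ω load: 2059 Ω.
V_A = 26.0 × 2059/(647 + 2059) = 19.8 V.

V ≈ 19.8 V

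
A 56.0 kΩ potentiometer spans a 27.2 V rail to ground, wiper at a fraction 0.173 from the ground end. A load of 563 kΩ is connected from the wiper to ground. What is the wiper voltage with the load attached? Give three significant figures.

V ≈ 4.64 V

The wiper splits the pot into (1−α)R = 46.31 kΩ above and αR = 9.688 kΩ below.
Lower section ‖ load = 9.524 kΩ.
V_wiper = 27.2 × 9.524/(46.31 + 9.524) = 4.64 V.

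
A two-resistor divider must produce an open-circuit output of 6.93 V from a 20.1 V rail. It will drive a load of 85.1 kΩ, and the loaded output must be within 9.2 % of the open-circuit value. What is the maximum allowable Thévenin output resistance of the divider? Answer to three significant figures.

Loading drop = R_th/(R_th + R_L) ≤ 0.0920, so R_th ≤ R_L · ε/(1−ε) = 85.1 kΩ × 0.0920/0.9080 = 8.62 kΩ.
(Any R1, R2 with R2/(R1+R2) = 0.345 and R1‖R2 ≤ 8.62 kΩ will meet the spec.)

R_th ≤ 8.62 kΩ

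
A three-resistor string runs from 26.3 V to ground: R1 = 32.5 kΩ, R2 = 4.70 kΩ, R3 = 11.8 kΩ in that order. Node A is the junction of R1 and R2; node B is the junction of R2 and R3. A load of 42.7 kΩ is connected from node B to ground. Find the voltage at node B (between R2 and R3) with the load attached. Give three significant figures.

V ≈ 5.24 V

At node B, R3 is in parallel with the load: R3‖R_L = 9.245 kΩ.
Below node A the resistance is R2 + (R3‖R_L) = 13.95 kΩ, so V_A = 26.3 × 13.95/46.45 = 7.897 V.
Then V_B = V_A × (R3‖R_L)/(R2 + R3‖R_L) = 7.897 × 9.245/13.95 = 5.24 V.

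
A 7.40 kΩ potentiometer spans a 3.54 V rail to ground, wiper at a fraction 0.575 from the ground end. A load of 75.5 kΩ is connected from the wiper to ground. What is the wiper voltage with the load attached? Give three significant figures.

The wiper splits the pot into (1−α)R = 3.145 kΩ above and αR = 4.255 kΩ below.
Lower section ‖ load = 4.028 kΩ.
V_wiper = 3.54 × 4.028/(3.145 + 4.028) = 1.99 V.

V ≈ 1.99 V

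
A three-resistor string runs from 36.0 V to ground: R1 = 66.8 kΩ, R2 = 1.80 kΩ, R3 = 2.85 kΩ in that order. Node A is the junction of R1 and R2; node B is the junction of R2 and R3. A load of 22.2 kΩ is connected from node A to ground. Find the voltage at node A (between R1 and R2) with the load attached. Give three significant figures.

Below node A the series string R2+R3 = 4.650 kΩ sits in parallel with the 22.2 kΩ load: 3.845 kΩ.
V_A = 36.0 × 3.845/(66.8 + 3.845) = 1.96 V.

V ≈ 1.96 V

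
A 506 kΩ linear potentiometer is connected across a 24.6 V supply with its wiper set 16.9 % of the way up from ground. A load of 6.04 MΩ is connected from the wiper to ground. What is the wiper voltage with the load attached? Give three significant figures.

The wiper splits the pot into (1−α)R = 420.5 kΩ above and αR = 85.51 kΩ below.
Lower section ‖ load = 84.32 kΩ.
V_wiper = 24.6 × 84.32/(420.5 + 84.32) = 4.11 V.

V ≈ 4.11 V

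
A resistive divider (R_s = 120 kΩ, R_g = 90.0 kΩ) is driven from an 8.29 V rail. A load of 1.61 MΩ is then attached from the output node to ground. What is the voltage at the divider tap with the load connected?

The load sits in parallel with R_g: R_g‖R_L = (90.0 × 1610) / (90.0 + 1610) = 85.24 kΩ.
V_out = 8.29 × 85.24 / (120 + 85.24) = 8.29 × 85.24/205.2 = 3.44 V.

V_out ≈ 3.44 V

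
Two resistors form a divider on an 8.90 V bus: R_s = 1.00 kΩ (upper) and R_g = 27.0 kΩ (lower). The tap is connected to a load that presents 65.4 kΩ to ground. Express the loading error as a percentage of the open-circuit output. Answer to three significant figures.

1.45 %

The divider's output (Thévenin) resistance is R_s‖R_g = 0.9643 kΩ.
Fractional drop under load = R_th/(R_th + R_L) = 0.9643 / (0.9643 + 65.4) = 0.01453.
So the output falls by 1.45 %.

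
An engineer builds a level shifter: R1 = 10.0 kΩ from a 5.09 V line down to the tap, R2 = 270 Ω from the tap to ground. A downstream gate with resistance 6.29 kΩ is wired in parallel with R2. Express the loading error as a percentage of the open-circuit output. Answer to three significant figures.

The divider's output (Thévenin) resistance is R1‖R2 = 262.9 Ω.
Fractional drop under load = R_th/(R_th + R_L) = 262.9 / (262.9 + 6290) = 0.04012.
So the output falls by 4.01 %.

4.01 %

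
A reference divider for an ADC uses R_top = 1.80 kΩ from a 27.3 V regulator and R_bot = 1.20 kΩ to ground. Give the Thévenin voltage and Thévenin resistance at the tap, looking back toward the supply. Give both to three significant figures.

V_th = 10.9 V, R_th = 720 Ω

V_th is the open-circuit tap voltage: 27.3 × 1.20/(1.80 + 1.20) = 10.9 V.
With the supply zeroed, R_top and R_bot appear in parallel from the tap: R_th = R_top‖R_bot = (1.80 × 1.20)/3.000 = 720 Ω.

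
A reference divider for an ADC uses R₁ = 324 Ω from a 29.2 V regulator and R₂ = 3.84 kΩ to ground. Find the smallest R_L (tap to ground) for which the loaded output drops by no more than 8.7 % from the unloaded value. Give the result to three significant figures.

Output resistance R_th = R₁‖R₂ = (324 × 3840)/4164 = 298.8 Ω.
The fractional drop is R_th/(R_th + R_L); requiring this ≤ 0.0870 gives R_L ≥ R_th(1/0.0870 − 1) = 298.8 × 10.49 = 3.14 kΩ.

R_L(min) ≈ 3.14 kΩ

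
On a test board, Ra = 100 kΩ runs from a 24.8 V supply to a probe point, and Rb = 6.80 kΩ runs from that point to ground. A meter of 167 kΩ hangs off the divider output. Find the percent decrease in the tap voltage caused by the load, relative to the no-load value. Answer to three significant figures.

The divider's output (Thévenin) resistance is Ra‖Rb = 6.367 kΩ.
Fractional drop under load = R_th/(R_th + R_L) = 6.367 / (6.367 + 167) = 0.03673.
So the output falls by 3.67 %.

3.67 %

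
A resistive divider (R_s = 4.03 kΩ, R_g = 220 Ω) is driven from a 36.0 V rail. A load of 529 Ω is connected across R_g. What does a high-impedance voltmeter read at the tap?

V_out ≈ 1.34 V

The load sits in parallel with R_g: R_g‖R_L = (220 × 529) / (220 + 529) = 155.4 Ω.
V_out = 36.0 × 155.4 / (4030 + 155.4) = 36.0 × 155.4/4185 = 1.34 V.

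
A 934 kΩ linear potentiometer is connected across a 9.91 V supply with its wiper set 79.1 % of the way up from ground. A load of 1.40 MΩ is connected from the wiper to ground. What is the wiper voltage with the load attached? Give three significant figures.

The wiper splits the pot into (1−α)R = 195.2 kΩ above and αR = 738.8 kΩ below.
Lower section ‖ load = 483.6 kΩ.
V_wiper = 9.91 × 483.6/(195.2 + 483.6) = 7.06 V.

V ≈ 7.06 V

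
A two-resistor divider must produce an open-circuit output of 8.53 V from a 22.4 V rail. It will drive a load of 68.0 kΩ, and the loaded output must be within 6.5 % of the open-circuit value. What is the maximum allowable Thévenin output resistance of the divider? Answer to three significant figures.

Loading drop = R_th/(R_th + R_L) ≤ 0.0650, so R_th ≤ R_L · ε/(1−ε) = 68.0 kΩ × 0.0650/0.9350 = 4.73 kΩ.

R_th ≤ 4.73 kΩ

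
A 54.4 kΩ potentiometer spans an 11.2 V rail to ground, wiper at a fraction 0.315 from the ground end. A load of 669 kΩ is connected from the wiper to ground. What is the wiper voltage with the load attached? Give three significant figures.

V ≈ 3.47 V

The wiper splits the pot into (1−α)R = 37.26 kΩ above and αR = 17.14 kΩ below.
Lower section ‖ load = 16.71 kΩ.
V_wiper = 11.2 × 16.71/(37.26 + 16.71) = 3.47 V.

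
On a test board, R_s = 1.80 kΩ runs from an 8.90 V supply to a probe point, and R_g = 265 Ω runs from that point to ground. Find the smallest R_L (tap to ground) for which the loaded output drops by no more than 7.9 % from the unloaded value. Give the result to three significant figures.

R_L(min) ≈ 2.69 kΩ

Output resistance R_th = R_s‖R_g = (1800 × 265)/2065 = 231.0 Ω.
The fractional drop is R_th/(R_th + R_L); requiring this ≤ 0.0790 gives R_L ≥ R_th(1/0.0790 − 1) = 231.0 × 11.66 = 2.69 kΩ.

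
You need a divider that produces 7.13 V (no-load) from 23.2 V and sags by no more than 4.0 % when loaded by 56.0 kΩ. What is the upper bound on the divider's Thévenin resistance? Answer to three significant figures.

R_th ≤ 2.33 kΩ

Loading drop = R_th/(R_th + R_L) ≤ 0.0400, so R_th ≤ R_L · ε/(1−ε) = 56.0 kΩ × 0.0400/0.9600 = 2.33 kΩ.
(Any R1, R2 with R2/(R1+R2) = 0.307 and R1‖R2 ≤ 2.33 kΩ will meet the spec.)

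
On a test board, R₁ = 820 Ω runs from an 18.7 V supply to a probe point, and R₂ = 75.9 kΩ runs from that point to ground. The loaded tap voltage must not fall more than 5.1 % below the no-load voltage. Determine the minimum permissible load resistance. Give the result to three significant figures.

Output resistance R_th = R₁‖R₂ = (820 × 75900)/76720 = 811.2 Ω.
The fractional drop is R_th/(R_th + R_L); requiring this ≤ 0.0510 gives R_L ≥ R_th(1/0.0510 − 1) = 811.2 × 18.61 = 15.1 kΩ.

R_L(min) ≈ 15.1 kΩ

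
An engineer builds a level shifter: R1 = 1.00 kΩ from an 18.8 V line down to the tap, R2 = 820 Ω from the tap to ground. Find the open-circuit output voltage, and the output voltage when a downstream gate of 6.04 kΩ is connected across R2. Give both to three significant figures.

Open-circuit: V = 18.8 × 820/(1000 + 820) = 8.47 V.
With the load, R2 becomes R2‖R_L = 722.0 Ω, so V = 18.8 × 722.0/1722 = 7.88 V.

Unloaded: 8.47 V; loaded: 7.88 V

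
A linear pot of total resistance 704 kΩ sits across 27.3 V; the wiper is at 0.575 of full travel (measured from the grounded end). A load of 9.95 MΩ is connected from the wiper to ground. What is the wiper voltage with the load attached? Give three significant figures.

V ≈ 15.4 V

The wiper splits the pot into (1−α)R = 299.2 kΩ above and αR = 404.8 kΩ below.
Lower section ‖ load = 389.0 kΩ.
V_wiper = 27.3 × 389.0/(299.2 + 389.0) = 15.4 V.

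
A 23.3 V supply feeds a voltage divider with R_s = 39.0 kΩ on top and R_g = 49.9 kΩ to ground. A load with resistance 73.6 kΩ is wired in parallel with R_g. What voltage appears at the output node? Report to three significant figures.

V_out ≈ 10.1 V

The load sits in parallel with R_g: R_g‖R_L = (49.9 × 73.6) / (49.9 + 73.6) = 29.74 kΩ.
V_out = 23.3 × 29.74 / (39.0 + 29.74) = 23.3 × 29.74/68.74 = 10.1 V.
(Unloaded it would have been 13.1 V.)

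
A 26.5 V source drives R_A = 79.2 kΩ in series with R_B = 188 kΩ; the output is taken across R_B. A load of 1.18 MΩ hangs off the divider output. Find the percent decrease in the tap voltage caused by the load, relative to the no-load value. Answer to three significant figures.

The divider's output (Thévenin) resistance is R_A‖R_B = 55.72 kΩ.
Fractional drop under load = R_th/(R_th + R_L) = 55.72 / (55.72 + 1180) = 0.04509.
So the output falls by 4.51 %.

4.51 %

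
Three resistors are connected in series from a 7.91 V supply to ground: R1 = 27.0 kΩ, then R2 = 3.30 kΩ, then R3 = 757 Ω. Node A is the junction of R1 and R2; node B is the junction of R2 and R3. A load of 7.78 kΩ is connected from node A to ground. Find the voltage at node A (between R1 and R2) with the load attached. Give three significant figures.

Below node A the series string R2+R3 = 4057 Ω sits in parallel with the 7780 Ω load: 2667 Ω.
V_A = 7.91 × 2667/(27000 + 2667) = 0.711 V.

V ≈ 0.711 V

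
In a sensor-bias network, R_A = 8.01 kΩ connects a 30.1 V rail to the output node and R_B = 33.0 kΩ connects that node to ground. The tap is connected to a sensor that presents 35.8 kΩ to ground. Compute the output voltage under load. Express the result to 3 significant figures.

V_out ≈ 20.5 V

The load sits in parallel with R_B: R_B‖R_L = (33.0 × 35.8) / (33.0 + 35.8) = 17.17 kΩ.
V_out = 30.1 × 17.17 / (8.01 + 17.17) = 30.1 × 17.17/25.18 = 20.5 V.
(Unloaded it would have been 24.2 V.)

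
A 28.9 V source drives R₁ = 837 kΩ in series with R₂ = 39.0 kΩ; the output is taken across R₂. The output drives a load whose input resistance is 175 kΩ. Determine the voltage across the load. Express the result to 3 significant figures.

V_out ≈ 1.06 V

The load sits in parallel with R₂: R₂‖R_L = (39.0 × 175) / (39.0 + 175) = 31.89 kΩ.
V_out = 28.9 × 31.89 / (837 + 31.89) = 28.9 × 31.89/868.9 = 1.06 V.
(Unloaded it would have been 1.29 V.)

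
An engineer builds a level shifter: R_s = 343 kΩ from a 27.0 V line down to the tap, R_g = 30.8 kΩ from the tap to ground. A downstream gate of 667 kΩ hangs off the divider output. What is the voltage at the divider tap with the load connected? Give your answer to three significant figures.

V_out ≈ 2.13 V

The load sits in parallel with R_g: R_g‖R_L = (30.8 × 667) / (30.8 + 667) = 29.44 kΩ.
V_out = 27.0 × 29.44 / (343 + 29.44) = 27.0 × 29.44/372.4 = 2.13 V.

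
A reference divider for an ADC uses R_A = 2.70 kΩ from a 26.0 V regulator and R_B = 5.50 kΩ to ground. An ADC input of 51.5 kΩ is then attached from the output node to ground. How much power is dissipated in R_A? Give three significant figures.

Total resistance from the source is R_A + (R_B‖R_L) = 7.669 kΩ, so I = 26.0/7.669 kΩ = 3.390 mA.
P = I²·R_A = (3.390 mA)² × 2.70 kΩ = 31.0 mW.

P ≈ 31.0 mW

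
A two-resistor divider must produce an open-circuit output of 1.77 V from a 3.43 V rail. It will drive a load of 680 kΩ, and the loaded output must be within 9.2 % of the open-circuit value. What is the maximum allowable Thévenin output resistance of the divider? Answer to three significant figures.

R_th ≤ 68.9 kΩ

Loading drop = R_th/(R_th + R_L) ≤ 0.0920, so R_th ≤ R_L · ε/(1−ε) = 680 kΩ × 0.0920/0.9080 = 68.9 kΩ.
(Any R1, R2 with R2/(R1+R2) = 0.516 and R1‖R2 ≤ 68.9 kΩ will meet the spec.)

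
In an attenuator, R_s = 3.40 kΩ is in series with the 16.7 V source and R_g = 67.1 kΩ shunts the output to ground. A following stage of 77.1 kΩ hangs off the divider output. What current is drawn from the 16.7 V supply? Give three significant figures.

R_g‖R_L = 35.88 kΩ, so the source sees R_s + R_g‖R_L = 39.28 kΩ.
I = 16.7 V / 39.28 kΩ = 0.425 mA.

I ≈ 0.425 mA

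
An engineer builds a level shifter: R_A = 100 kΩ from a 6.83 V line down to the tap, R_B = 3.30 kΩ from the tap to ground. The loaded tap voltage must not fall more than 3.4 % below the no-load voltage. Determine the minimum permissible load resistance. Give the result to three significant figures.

Output resistance R_th = R_A‖R_B = (100 × 3.30)/103.3 = 3.195 kΩ.
The fractional drop is R_th/(R_th + R_L); requiring this ≤ 0.0340 gives R_L ≥ R_th(1/0.0340 − 1) = 3.195 × 28.41 = 90.8 kΩ.

R_L(min) ≈ 90.8 kΩ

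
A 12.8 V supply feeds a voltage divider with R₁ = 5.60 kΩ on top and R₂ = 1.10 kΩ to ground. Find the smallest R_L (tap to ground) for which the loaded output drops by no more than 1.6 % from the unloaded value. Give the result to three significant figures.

R_L(min) ≈ 56.5 kΩ

Output resistance R_th = R₁‖R₂ = (5600 × 1100)/6700 = 919.4 Ω.
The fractional drop is R_th/(R_th + R_L); requiring this ≤ 0.0160 gives R_L ≥ R_th(1/0.0160 − 1) = 919.4 × 61.50 = 56.5 kΩ.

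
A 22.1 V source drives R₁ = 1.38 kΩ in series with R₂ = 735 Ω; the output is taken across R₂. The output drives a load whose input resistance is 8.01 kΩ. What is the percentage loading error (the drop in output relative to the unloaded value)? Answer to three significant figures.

5.65 %

The divider's output (Thévenin) resistance is R₁‖R₂ = 479.6 Ω.
Fractional drop under load = R_th/(R_th + R_L) = 479.6 / (479.6 + 8010) = 0.05649.
So the output falls by 5.65 %.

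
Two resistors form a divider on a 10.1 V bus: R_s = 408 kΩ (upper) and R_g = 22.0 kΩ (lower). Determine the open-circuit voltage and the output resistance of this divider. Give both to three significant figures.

V_th is the open-circuit tap voltage: 10.1 × 22.0/(408 + 22.0) = 0.517 V.
With the supply zeroed, R_s and R_g appear in parallel from the tap: R_th = R_s‖R_g = (408 × 22.0)/430.0 = 20.9 kΩ.

V_th = 0.517 V, R_th = 20.9 kΩ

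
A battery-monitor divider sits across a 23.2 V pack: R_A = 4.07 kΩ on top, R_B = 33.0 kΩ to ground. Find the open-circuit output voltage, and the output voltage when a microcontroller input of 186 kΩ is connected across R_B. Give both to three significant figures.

Unloaded: 20.7 V; loaded: 20.3 V

Open-circuit: V = 23.2 × 33.0/(4.07 + 33.0) = 20.7 V.
With the load, R_B becomes R_B‖R_L = 28.03 kΩ, so V = 23.2 × 28.03/32.10 = 20.3 V.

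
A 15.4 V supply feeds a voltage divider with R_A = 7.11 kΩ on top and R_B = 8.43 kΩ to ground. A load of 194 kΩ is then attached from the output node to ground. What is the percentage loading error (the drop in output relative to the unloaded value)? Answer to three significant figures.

The divider's output (Thévenin) resistance is R_A‖R_B = 3.857 kΩ.
Fractional drop under load = R_th/(R_th + R_L) = 3.857 / (3.857 + 194) = 0.01949.
So the output falls by 1.95 %.

1.95 %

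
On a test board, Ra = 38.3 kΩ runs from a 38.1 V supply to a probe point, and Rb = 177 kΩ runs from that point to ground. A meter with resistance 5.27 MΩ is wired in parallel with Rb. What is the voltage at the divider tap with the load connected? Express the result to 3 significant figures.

V_out ≈ 31.1 V

The load sits in parallel with Rb: Rb‖R_L = (177 × 5270) / (177 + 5270) = 171.2 kΩ.
V_out = 38.1 × 171.2 / (38.3 + 171.2) = 38.1 × 171.2/209.5 = 31.1 V.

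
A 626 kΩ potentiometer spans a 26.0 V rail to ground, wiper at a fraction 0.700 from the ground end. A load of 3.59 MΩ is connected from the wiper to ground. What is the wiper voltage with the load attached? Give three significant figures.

The wiper splits the pot into (1−α)R = 187.8 kΩ above and αR = 438.2 kΩ below.
Lower section ‖ load = 390.5 kΩ.
V_wiper = 26.0 × 390.5/(187.8 + 390.5) = 17.6 V.

V ≈ 17.6 V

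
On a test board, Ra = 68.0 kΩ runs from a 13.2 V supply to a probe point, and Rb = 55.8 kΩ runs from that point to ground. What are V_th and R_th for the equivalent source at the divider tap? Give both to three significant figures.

V_th is the open-circuit tap voltage: 13.2 × 55.8/(68.0 + 55.8) = 5.95 V.
With the supply zeroed, Ra and Rb appear in parallel from the tap: R_th = Ra‖Rb = (68.0 × 55.8)/123.8 = 30.6 kΩ.

V_th = 5.95 V, R_th = 30.6 kΩ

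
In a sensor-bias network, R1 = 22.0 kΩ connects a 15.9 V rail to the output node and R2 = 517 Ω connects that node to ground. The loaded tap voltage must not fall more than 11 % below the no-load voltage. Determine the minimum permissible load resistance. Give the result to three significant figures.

Output resistance R_th = R1‖R2 = (22000 × 517)/22520 = 505.1 Ω.
The fractional drop is R_th/(R_th + R_L); requiring this ≤ 0.110 gives R_L ≥ R_th(1/0.110 − 1) = 505.1 × 8.091 = 4.09 kΩ.

R_L(min) ≈ 4.09 kΩ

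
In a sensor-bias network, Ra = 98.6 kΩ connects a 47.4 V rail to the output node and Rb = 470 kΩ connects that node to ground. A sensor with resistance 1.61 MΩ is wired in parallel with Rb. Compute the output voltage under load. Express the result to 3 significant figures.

V_out ≈ 37.3 V

The load sits in parallel with Rb: Rb‖R_L = (470 × 1610) / (470 + 1610) = 363.8 kΩ.
V_out = 47.4 × 363.8 / (98.6 + 363.8) = 47.4 × 363.8/462.4 = 37.3 V.
(Unloaded it would have been 39.2 V.)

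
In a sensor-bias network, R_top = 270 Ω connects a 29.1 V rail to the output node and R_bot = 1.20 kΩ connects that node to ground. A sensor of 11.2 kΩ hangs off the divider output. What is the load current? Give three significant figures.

R_bot‖R_L = 1084 Ω; V_out = 29.1 × 1084/1354 = 23.30 V.
I_L = V_out / R_L = 23.30 / 11.2 kΩ = 2.08 mA.

I_L ≈ 2.08 mA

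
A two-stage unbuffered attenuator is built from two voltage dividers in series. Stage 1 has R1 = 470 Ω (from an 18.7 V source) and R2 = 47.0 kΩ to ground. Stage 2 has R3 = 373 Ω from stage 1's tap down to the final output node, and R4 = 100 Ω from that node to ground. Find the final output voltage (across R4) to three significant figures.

Stage 2 presents R3+R4 = 473.0 Ω as a load on stage 1's tap.
Stage 1's lower leg becomes R2‖(R3+R4) = 468.3 Ω, so V_mid = 18.7 × 468.3/938.3 = 9.333 V.
Stage 2 is itself unloaded: V_out = V_mid × R4/(R3+R4) = 9.333 × 100/473.0 = 1.97 V.

V_out ≈ 1.97 V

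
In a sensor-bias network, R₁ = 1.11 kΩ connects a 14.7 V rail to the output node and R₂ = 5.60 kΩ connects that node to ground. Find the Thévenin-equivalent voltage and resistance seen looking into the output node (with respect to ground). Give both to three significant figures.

V_th is the open-circuit tap voltage: 14.7 × 5.60/(1.11 + 5.60) = 12.3 V.
With the supply zeroed, R₁ and R₂ appear in parallel from the tap: R_th = R₁‖R₂ = (1.11 × 5.60)/6.710 = 926 Ω.

V_th = 12.3 V, R_th = 926 Ω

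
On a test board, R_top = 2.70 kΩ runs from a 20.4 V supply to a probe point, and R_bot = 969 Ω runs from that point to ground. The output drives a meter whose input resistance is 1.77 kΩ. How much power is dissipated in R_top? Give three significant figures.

P ≈ 102 mW

Total resistance from the source is R_top + (R_bot‖R_L) = 3326 Ω, so I = 20.4/3326 Ω = 6.133 mA.
P = I²·R_top = (6.133 mA)² × 2.70 kΩ = 102 mW.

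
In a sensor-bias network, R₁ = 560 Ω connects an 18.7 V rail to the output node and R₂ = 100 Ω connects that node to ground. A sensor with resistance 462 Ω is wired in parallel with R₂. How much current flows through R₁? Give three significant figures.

I ≈ 29.1 mA

R₂‖R_L = 82.21 Ω, so the source sees R₁ + R₂‖R_L = 642.2 Ω.
I = 18.7 V / 642.2 Ω = 29.1 mA.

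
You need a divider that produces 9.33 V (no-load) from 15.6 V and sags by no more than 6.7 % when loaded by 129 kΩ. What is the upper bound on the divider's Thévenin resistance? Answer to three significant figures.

R_th ≤ 9.26 kΩ

Loading drop = R_th/(R_th + R_L) ≤ 0.0670, so R_th ≤ R_L · ε/(1−ε) = 129 kΩ × 0.0670/0.9330 = 9.26 kΩ.
(Any R1, R2 with R2/(R1+R2) = 0.598 and R1‖R2 ≤ 9.26 kΩ will meet the spec.)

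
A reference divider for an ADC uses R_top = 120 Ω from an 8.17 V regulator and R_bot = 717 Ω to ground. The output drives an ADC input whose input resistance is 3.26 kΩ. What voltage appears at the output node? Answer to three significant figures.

V_out ≈ 6.78 V

The load sits in parallel with R_bot: R_bot‖R_L = (717 × 3260) / (717 + 3260) = 587.7 Ω.
V_out = 8.17 × 587.7 / (120 + 587.7) = 8.17 × 587.7/707.7 = 6.78 V.
(Unloaded it would have been 7.00 V.)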